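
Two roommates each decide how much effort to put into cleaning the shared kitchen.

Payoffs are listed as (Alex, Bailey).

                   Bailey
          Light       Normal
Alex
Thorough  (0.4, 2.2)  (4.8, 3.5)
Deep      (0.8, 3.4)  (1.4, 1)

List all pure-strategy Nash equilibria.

(Thorough, Normal); (Deep, Light)

Check each profile: it is a Nash equilibrium iff no player can strictly gain by switching unilaterally.
(Thorough, Light): Alex can switch to Deep (0.4 → 0.8). Not NE.
(Thorough, Normal): Alex gets 4.8, best alternative 1.4; Bailey gets 3.5, best alternative 2.2. No profitable deviation — NE.
(Deep, Light): Alex gets 0.8, best alternative 0.4; Bailey gets 3.4, best alternative 1. No profitable deviation — NE.
(Deep, Normal): Alex can switch to Thorough (1.4 → 4.8). Not NE.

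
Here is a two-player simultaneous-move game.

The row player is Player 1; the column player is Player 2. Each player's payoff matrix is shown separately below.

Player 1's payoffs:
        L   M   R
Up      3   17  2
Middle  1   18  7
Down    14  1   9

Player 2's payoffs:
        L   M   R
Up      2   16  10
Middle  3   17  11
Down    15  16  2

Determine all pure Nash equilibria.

The unique pure-strategy Nash equilibrium is (Middle, M).

Player 1 against L: payoffs 3, 1, 14 → best response Down.
Player 1 against M: payoffs 17, 18, 1 → best response Middle.
Player 1 against R: payoffs 2, 7, 9 → best response Down.
Player 2 against Up: payoffs 2, 16, 10 → best response M.
Player 2 against Middle: payoffs 3, 17, 11 → best response M.
Player 2 against Down: payoffs 15, 16, 2 → best response M.
Mutual best responses: (Middle, M).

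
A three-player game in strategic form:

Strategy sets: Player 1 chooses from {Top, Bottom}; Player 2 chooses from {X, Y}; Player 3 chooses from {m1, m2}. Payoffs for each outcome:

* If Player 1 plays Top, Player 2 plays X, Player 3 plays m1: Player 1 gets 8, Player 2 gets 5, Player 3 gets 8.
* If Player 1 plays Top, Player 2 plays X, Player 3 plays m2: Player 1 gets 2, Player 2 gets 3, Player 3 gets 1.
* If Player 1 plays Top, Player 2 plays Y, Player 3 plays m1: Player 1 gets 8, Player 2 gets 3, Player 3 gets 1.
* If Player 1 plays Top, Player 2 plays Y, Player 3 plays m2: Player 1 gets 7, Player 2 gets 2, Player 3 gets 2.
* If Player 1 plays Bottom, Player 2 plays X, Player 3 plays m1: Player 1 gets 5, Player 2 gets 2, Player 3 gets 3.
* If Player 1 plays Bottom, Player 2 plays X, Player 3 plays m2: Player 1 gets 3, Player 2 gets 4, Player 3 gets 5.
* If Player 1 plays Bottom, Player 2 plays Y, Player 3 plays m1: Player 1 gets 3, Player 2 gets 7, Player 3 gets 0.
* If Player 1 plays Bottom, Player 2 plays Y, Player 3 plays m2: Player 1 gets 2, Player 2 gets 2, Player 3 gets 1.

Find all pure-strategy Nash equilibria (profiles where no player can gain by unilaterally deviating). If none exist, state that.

For each strategy profile, look for a profitable unilateral deviation.
(Top, X, m1): Player 1 gets 8, best alternative 5; Player 2 gets 5, best alternative 3; Player 3 gets 8, best alternative 1. No profitable deviation — NE.
(Top, X, m2): Player 1 can switch to Bottom (2 → 3). Not NE.
(Top, Y, m1): Player 2 can switch to X (3 → 5). Not NE.
(Top, Y, m2): Player 2 can switch to X (2 → 3). Not NE.
(Bottom, X, m1): Player 1 can switch to Top (5 → 8). Not NE.
(Bottom, X, m2): Player 1 gets 3, best alternative 2; Player 2 gets 4, best alternative 2; Player 3 gets 5, best alternative 3. No profitable deviation — NE.
(Bottom, Y, m1): Player 1 can switch to Top (3 → 8). Not NE.
(Bottom, Y, m2): Player 1 can switch to Top (2 → 7). Not NE.

The pure Nash equilibria are (Top, X, m1); (Bottom, X, m2).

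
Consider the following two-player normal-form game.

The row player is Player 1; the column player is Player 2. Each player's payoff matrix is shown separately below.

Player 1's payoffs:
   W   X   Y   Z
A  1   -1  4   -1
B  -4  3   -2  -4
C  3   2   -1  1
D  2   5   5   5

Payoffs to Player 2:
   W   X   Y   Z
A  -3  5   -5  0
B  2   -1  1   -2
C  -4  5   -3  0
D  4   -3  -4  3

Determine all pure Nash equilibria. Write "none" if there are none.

For each player, find the best response to each opponent profile; mutual best responses are the pure NE.
Player 1 against W: payoffs 1, -4, 3, 2 → best response C.
Player 1 against X: payoffs -1, 3, 2, 5 → best response D.
Player 1 against Y: payoffs 4, -2, -1, 5 → best response D.
Player 1 against Z: payoffs -1, -4, 1, 5 → best response D.
Player 2 against A: payoffs -3, 5, -5, 0 → best response X.
Player 2 against B: payoffs 2, -1, 1, -2 → best response W.
Player 2 against C: payoffs -4, 5, -3, 0 → best response X.
Player 2 against D: payoffs 4, -3, -4, 3 → best response W.
No profile is a mutual best response for all players.

This game has no pure Nash equilibrium.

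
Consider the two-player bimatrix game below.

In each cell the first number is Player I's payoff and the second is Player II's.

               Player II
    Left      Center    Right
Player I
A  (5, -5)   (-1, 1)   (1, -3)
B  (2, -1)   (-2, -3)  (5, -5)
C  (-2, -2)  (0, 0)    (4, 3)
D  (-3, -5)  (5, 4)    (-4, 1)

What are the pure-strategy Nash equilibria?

For each strategy profile, look for a profitable unilateral deviation.
(A, Left): Player II can switch to Center (-5 → 1). Not NE.
(A, Center): Player I can switch to C (-1 → 0). Not NE.
(A, Right): Player I can switch to B (1 → 5). Not NE.
(B, Left): Player I can switch to A (2 → 5). Not NE.
(B, Center): Player I can switch to A (-2 → -1). Not NE.
(B, Right): Player II can switch to Left (-5 → -1). Not NE.
(C, Left): Player I can switch to A (-2 → 5). Not NE.
(C, Center): Player I can switch to D (0 → 5). Not NE.
(C, Right): Player I can switch to B (4 → 5). Not NE.
(D, Left): Player I can switch to A (-3 → 5). Not NE.
(D, Center): Player I gets 5, best alternative 0; Player II gets 4, best alternative 1. No profitable deviation — NE.
(The remaining 1 profile has a profitable deviation by the same check.)

Pure NE: (D, Center)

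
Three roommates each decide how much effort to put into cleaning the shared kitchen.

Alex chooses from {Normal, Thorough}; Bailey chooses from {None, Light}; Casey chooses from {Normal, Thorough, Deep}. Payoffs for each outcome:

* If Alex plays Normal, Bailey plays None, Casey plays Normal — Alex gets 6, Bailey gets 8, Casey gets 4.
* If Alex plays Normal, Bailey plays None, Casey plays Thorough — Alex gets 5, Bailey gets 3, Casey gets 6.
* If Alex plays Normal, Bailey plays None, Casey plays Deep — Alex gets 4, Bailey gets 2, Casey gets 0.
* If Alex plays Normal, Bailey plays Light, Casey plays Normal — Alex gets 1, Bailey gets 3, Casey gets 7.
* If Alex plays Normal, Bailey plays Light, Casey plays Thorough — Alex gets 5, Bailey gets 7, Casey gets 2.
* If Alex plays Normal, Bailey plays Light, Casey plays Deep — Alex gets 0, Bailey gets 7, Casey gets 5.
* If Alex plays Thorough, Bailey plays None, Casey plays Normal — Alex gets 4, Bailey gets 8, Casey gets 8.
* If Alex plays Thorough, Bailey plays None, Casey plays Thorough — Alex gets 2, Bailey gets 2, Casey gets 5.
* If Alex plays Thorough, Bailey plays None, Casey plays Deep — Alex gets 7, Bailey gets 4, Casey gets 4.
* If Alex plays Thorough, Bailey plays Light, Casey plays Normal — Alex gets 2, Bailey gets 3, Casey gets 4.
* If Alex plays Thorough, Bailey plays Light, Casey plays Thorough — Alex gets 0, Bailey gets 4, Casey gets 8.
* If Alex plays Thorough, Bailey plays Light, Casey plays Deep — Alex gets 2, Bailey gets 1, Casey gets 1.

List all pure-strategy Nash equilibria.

For each player, find the best response to each opponent profile; mutual best responses are the pure NE.
Alex against (None, Normal): payoffs 6, 4 → best response Normal.
Alex against (None, Thorough): payoffs 5, 2 → best response Normal.
Alex against (None, Deep): payoffs 4, 7 → best response Thorough.
Alex against (Light, Normal): payoffs 1, 2 → best response Thorough.
Alex against (Light, Thorough): payoffs 5, 0 → best response Normal.
Alex against (Light, Deep): payoffs 0, 2 → best response Thorough.
Bailey against (Normal, Normal): payoffs 8, 3 → best response None.
Bailey against (Normal, Thorough): payoffs 3, 7 → best response Light.
Bailey against (Normal, Deep): payoffs 2, 7 → best response Light.
Bailey against (Thorough, Normal): payoffs 8, 3 → best response None.
Bailey against (Thorough, Thorough): payoffs 2, 4 → best response Light.
Bailey against (Thorough, Deep): payoffs 4, 1 → best response None.
Casey against (Normal, None): payoffs 4, 6, 0 → best response Thorough.
Casey against (Normal, Light): payoffs 7, 2, 5 → best response Normal.
Casey against (Thorough, None): payoffs 8, 5, 4 → best response Normal.
Casey against (Thorough, Light): payoffs 4, 8, 1 → best response Thorough.
No profile is a mutual best response for all players.

There is no pure-strategy Nash equilibrium.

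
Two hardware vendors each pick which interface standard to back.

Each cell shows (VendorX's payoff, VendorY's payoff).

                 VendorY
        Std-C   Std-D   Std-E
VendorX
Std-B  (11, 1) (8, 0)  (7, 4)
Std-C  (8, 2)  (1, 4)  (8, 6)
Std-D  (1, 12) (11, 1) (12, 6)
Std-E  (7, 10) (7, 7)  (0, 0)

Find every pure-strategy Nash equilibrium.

Mark each player's best response to every combination of opponents' strategies; a profile where every player is best-responding is a pure Nash equilibrium.
VendorX against Std-C: payoffs 11, 8, 1, 7 → best response Std-B.
VendorX against Std-D: payoffs 8, 1, 11, 7 → best response Std-D.
VendorX against Std-E: payoffs 7, 8, 12, 0 → best response Std-D.
VendorY against Std-B: payoffs 1, 0, 4 → best response Std-E.
VendorY against Std-C: payoffs 2, 4, 6 → best response Std-E.
VendorY against Std-D: payoffs 12, 1, 6 → best response Std-C.
VendorY against Std-E: payoffs 10, 7, 0 → best response Std-C.
No profile is a mutual best response for all players.

No pure-strategy Nash equilibrium.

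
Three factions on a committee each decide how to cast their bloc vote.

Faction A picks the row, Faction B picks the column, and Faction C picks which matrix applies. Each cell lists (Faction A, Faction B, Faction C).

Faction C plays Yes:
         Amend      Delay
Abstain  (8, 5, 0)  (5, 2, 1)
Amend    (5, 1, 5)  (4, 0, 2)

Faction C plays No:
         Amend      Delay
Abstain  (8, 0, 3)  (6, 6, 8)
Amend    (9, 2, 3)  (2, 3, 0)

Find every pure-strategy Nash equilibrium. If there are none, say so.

(Abstain, Amend, Yes): Faction C can switch to No (0 → 3). Not NE.
(Abstain, Amend, No): Faction A can switch to Amend (8 → 9). Not NE.
(Abstain, Delay, Yes): Faction B can switch to Amend (2 → 5). Not NE.
(Abstain, Delay, No): Faction A gets 6, best alternative 2; Faction B gets 6, best alternative 0; Faction C gets 8, best alternative 1. No profitable deviation — NE.
(Amend, Amend, Yes): Faction A can switch to Abstain (5 → 8). Not NE.
(Amend, Amend, No): Faction B can switch to Delay (2 → 3). Not NE.
(Amend, Delay, Yes): Faction A can switch to Abstain (4 → 5). Not NE.
(The remaining 1 profile has a profitable deviation by the same check.)

(Abstain, Delay, No)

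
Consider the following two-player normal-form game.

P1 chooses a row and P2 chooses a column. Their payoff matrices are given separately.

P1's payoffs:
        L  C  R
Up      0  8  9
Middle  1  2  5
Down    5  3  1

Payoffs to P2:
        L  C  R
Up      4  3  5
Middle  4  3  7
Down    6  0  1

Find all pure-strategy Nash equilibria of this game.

(Up, R) and (Down, L)

For each strategy profile, look for a profitable unilateral deviation.
(Up, L): P1 can switch to Middle (0 → 1). Not NE.
(Up, C): P2 can switch to L (3 → 4). Not NE.
(Up, R): P1 gets 9, best alternative 5; P2 gets 5, best alternative 4. No profitable deviation — NE.
(Middle, L): P1 can switch to Down (1 → 5). Not NE.
(Middle, C): P1 can switch to Up (2 → 8). Not NE.
(Middle, R): P1 can switch to Up (5 → 9). Not NE.
(Down, L): P1 gets 5, best alternative 1; P2 gets 6, best alternative 1. No profitable deviation — NE.
(Down, C): P1 can switch to Up (3 → 8). Not NE.
(Down, R): P1 can switch to Up (1 → 9). Not NE.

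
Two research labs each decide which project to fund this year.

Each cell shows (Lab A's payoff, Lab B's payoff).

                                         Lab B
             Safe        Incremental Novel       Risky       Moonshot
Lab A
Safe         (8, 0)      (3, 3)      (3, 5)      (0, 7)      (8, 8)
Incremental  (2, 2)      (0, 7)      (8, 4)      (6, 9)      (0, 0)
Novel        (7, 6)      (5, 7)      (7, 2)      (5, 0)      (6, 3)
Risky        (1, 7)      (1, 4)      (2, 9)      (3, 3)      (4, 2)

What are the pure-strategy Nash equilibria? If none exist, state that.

Check each profile: it is a Nash equilibrium iff no player can strictly gain by switching unilaterally.
(Safe, Safe): Lab B can switch to Incremental (0 → 3). Not NE.
(Safe, Incremental): Lab A can switch to Novel (3 → 5). Not NE.
(Safe, Novel): Lab A can switch to Incremental (3 → 8). Not NE.
(Safe, Risky): Lab A can switch to Incremental (0 → 6). Not NE.
(Safe, Moonshot): Lab A gets 8, best alternative 6; Lab B gets 8, best alternative 7. No profitable deviation — NE.
(Incremental, Safe): Lab A can switch to Safe (2 → 8). Not NE.
(Incremental, Incremental): Lab A can switch to Safe (0 → 3). Not NE.
(Incremental, Novel): Lab B can switch to Incremental (4 → 7). Not NE.
(Incremental, Risky): Lab A gets 6, best alternative 5; Lab B gets 9, best alternative 7. No profitable deviation — NE.
(Incremental, Moonshot): Lab A can switch to Safe (0 → 8). Not NE.
(Novel, Safe): Lab A can switch to Safe (7 → 8). Not NE.
(Novel, Incremental): Lab A gets 5, best alternative 3; Lab B gets 7, best alternative 6. No profitable deviation — NE.
(Novel, Novel): Lab A can switch to Incremental (7 → 8). Not NE.
(The remaining 7 profiles each have a profitable deviation by the same check.)

The pure Nash equilibria are (Safe, Moonshot), (Incremental, Risky), (Novel, Incremental).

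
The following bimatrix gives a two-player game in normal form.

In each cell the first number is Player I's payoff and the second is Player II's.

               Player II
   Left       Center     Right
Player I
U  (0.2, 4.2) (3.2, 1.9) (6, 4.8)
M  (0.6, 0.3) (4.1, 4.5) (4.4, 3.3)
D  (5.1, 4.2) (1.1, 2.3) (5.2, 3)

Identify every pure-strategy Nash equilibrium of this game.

Player I against Left: payoffs 0.2, 0.6, 5.1 → best response D.
Player I against Center: payoffs 3.2, 4.1, 1.1 → best response M.
Player I against Right: payoffs 6, 4.4, 5.2 → best response U.
Player II against U: payoffs 4.2, 1.9, 4.8 → best response Right.
Player II against M: payoffs 0.3, 4.5, 3.3 → best response Center.
Player II against D: payoffs 4.2, 2.3, 3 → best response Left.
Mutual best responses: (U, Right); (M, Center); (D, Left).

The pure Nash equilibria are (U, Right); (M, Center); (D, Left).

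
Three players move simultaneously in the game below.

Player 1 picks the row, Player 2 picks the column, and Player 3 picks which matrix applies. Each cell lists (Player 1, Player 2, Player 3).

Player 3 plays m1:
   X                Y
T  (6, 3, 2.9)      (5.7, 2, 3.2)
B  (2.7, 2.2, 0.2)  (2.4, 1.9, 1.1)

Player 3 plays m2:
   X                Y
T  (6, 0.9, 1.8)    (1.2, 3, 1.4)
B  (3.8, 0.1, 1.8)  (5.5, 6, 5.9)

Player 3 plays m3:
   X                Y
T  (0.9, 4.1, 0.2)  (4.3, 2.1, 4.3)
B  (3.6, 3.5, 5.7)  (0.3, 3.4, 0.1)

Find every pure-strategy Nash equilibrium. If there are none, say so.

Pure-strategy Nash equilibria: (T, X, m1); (B, X, m3); (B, Y, m2)

(T, X, m1): Player 1 gets 6, best alternative 2.7; Player 2 gets 3, best alternative 2; Player 3 gets 2.9, best alternative 1.8. No profitable deviation — NE.
(T, X, m2): Player 2 can switch to Y (0.9 → 3). Not NE.
(T, X, m3): Player 1 can switch to B (0.9 → 3.6). Not NE.
(T, Y, m1): Player 2 can switch to X (2 → 3). Not NE.
(T, Y, m2): Player 1 can switch to B (1.2 → 5.5). Not NE.
(T, Y, m3): Player 2 can switch to X (2.1 → 4.1). Not NE.
(B, X, m1): Player 1 can switch to T (2.7 → 6). Not NE.
(B, X, m2): Player 1 can switch to T (3.8 → 6). Not NE.
(B, X, m3): Player 1 gets 3.6, best alternative 0.9; Player 2 gets 3.5, best alternative 3.4; Player 3 gets 5.7, best alternative 1.8. No profitable deviation — NE.
(B, Y, m1): Player 1 can switch to T (2.4 → 5.7). Not NE.
(B, Y, m2): Player 1 gets 5.5, best alternative 1.2; Player 2 gets 6, best alternative 0.1; Player 3 gets 5.9, best alternative 1.1. No profitable deviation — NE.
(B, Y, m3): Player 1 can switch to T (0.3 → 4.3). Not NE.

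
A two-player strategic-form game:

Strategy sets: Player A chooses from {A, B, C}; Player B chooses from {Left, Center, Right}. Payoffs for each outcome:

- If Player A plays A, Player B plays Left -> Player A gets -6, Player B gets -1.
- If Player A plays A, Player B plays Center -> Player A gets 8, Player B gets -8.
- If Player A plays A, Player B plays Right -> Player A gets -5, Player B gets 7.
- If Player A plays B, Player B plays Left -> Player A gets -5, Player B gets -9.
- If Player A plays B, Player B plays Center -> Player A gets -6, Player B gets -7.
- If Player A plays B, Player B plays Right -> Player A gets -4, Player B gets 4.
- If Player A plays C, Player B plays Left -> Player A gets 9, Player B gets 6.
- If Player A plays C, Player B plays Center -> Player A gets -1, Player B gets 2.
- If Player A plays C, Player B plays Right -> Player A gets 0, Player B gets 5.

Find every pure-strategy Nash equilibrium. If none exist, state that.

For each player, find the best response to each opponent profile; mutual best responses are the pure NE.
Player A against Left: payoffs -6, -5, 9 → best response C.
Player A against Center: payoffs 8, -6, -1 → best response A.
Player A against Right: payoffs -5, -4, 0 → best response C.
Player B against A: payoffs -1, -8, 7 → best response Right.
Player B against B: payoffs -9, -7, 4 → best response Right.
Player B against C: payoffs 6, 2, 5 → best response Left.
Mutual best responses: (C, Left).

(C, Left)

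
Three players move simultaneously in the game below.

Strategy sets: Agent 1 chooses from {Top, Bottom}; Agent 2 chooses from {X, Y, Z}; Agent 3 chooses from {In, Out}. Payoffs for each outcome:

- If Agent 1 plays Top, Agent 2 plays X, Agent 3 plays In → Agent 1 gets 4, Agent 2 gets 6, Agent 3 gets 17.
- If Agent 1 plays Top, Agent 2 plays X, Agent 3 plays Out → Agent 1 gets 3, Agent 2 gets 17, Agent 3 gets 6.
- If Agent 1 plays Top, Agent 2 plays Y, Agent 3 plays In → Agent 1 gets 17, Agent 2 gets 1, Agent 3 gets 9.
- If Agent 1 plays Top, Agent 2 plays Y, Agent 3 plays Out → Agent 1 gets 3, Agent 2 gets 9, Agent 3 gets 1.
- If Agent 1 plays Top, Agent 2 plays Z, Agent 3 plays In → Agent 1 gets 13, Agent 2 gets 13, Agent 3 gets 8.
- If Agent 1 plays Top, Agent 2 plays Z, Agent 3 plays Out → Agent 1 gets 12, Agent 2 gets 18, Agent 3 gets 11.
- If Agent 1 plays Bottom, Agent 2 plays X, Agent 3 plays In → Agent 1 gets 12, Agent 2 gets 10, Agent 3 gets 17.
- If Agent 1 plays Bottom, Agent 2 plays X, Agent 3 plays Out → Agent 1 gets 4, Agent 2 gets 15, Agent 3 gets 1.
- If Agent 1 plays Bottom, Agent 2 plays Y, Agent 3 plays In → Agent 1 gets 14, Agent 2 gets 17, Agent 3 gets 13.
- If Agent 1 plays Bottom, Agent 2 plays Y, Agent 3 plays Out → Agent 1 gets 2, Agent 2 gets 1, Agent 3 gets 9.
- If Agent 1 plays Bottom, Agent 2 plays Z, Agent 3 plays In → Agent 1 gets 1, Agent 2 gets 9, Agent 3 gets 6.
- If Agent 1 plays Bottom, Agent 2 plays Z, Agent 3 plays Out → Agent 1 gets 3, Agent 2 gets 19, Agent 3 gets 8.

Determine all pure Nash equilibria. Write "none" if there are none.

The unique pure-strategy Nash equilibrium is (Top, Z, Out).

(Top, X, In): Agent 1 can switch to Bottom (4 → 12). Not NE.
(Top, X, Out): Agent 1 can switch to Bottom (3 → 4). Not NE.
(Top, Y, In): Agent 2 can switch to X (1 → 6). Not NE.
(Top, Y, Out): Agent 2 can switch to X (9 → 17). Not NE.
(Top, Z, In): Agent 3 can switch to Out (8 → 11). Not NE.
(Top, Z, Out): Agent 1 gets 12, best alternative 3; Agent 2 gets 18, best alternative 17; Agent 3 gets 11, best alternative 8. No profitable deviation — NE.
(Bottom, X, In): Agent 2 can switch to Y (10 → 17). Not NE.
(Bottom, X, Out): Agent 2 can switch to Z (15 → 19). Not NE.
(Bottom, Y, In): Agent 1 can switch to Top (14 → 17). Not NE.
(Bottom, Y, Out): Agent 1 can switch to Top (2 → 3). Not NE.
(Bottom, Z, In): Agent 1 can switch to Top (1 → 13). Not NE.
(Bottom, Z, Out): Agent 1 can switch to Top (3 → 12). Not NE.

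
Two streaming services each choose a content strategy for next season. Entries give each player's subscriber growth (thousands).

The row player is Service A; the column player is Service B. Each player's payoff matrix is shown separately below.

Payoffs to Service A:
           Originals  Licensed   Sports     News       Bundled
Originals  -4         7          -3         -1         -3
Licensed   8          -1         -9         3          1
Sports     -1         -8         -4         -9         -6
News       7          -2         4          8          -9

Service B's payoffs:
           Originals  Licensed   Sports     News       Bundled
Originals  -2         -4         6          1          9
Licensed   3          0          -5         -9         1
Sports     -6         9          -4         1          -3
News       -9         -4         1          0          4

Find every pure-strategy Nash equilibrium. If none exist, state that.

Check each profile: it is a Nash equilibrium iff no player can strictly gain by switching unilaterally.
(Originals, Originals): Service A can switch to Licensed (-4 → 8). Not NE.
(Originals, Licensed): Service B can switch to Originals (-4 → -2). Not NE.
(Originals, Sports): Service A can switch to News (-3 → 4). Not NE.
(Originals, News): Service A can switch to Licensed (-1 → 3). Not NE.
(Originals, Bundled): Service A can switch to Licensed (-3 → 1). Not NE.
(Licensed, Originals): Service A gets 8, best alternative 7; Service B gets 3, best alternative 1. No profitable deviation — NE.
(Licensed, Licensed): Service A can switch to Originals (-1 → 7). Not NE.
(The remaining 13 profiles each have a profitable deviation by the same check.)

The unique pure-strategy Nash equilibrium is (Licensed, Originals).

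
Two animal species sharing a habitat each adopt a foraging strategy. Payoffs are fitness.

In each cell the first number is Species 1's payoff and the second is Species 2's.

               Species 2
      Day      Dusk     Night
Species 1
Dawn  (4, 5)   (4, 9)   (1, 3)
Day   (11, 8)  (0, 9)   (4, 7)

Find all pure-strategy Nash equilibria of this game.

(Dawn, Dusk)

(Dawn, Day): Species 1 can switch to Day (4 → 11). Not NE.
(Dawn, Dusk): Species 1 gets 4, best alternative 0; Species 2 gets 9, best alternative 5. No profitable deviation — NE.
(Dawn, Night): Species 1 can switch to Day (1 → 4). Not NE.
(Day, Day): Species 2 can switch to Dusk (8 → 9). Not NE.
(Day, Dusk): Species 1 can switch to Dawn (0 → 4). Not NE.
(Day, Night): Species 2 can switch to Day (7 → 8). Not NE.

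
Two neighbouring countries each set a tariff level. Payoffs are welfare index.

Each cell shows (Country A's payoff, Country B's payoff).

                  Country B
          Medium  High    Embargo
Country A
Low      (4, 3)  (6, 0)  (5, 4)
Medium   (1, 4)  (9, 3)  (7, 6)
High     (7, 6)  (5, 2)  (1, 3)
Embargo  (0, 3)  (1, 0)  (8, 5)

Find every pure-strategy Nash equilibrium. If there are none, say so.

(Low, Medium): Country A can switch to High (4 → 7). Not NE.
(Low, High): Country A can switch to Medium (6 → 9). Not NE.
(Low, Embargo): Country A can switch to Medium (5 → 7). Not NE.
(Medium, Medium): Country A can switch to Low (1 → 4). Not NE.
(Medium, High): Country B can switch to Medium (3 → 4). Not NE.
(Medium, Embargo): Country A can switch to Embargo (7 → 8). Not NE.
(High, Medium): Country A gets 7, best alternative 4; Country B gets 6, best alternative 3. No profitable deviation — NE.
(High, High): Country A can switch to Low (5 → 6). Not NE.
(High, Embargo): Country A can switch to Low (1 → 5). Not NE.
(Embargo, Embargo): Country A gets 8, best alternative 7; Country B gets 5, best alternative 3. No profitable deviation — NE.
(The remaining 2 profiles each have a profitable deviation by the same check.)

(High, Medium), (Embargo, Embargo)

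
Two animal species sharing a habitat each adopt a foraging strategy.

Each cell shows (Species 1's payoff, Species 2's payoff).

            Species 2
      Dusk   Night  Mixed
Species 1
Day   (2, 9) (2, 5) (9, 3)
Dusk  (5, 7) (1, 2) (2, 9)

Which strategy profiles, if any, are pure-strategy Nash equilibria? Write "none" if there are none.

none

Mark each player's best response to every combination of opponents' strategies; a profile where every player is best-responding is a pure Nash equilibrium.
Species 1 against Dusk: payoffs 2, 5 → best response Dusk.
Species 1 against Night: payoffs 2, 1 → best response Day.
Species 1 against Mixed: payoffs 9, 2 → best response Day.
Species 2 against Day: payoffs 9, 5, 3 → best response Dusk.
Species 2 against Dusk: payoffs 7, 2, 9 → best response Mixed.
No profile is a mutual best response for all players.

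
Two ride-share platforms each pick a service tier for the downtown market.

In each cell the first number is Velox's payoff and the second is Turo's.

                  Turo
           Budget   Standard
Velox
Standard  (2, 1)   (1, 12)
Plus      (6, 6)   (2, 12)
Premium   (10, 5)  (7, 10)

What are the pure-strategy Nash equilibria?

For each player, find the best response to each opponent profile; mutual best responses are the pure NE.
Velox against Budget: payoffs 2, 6, 10 → best response Premium.
Velox against Standard: payoffs 1, 2, 7 → best response Premium.
Turo against Standard: payoffs 1, 12 → best response Standard.
Turo against Plus: payoffs 6, 12 → best response Standard.
Turo against Premium: payoffs 5, 10 → best response Standard.
Mutual best responses: (Premium, Standard).

(Premium, Standard)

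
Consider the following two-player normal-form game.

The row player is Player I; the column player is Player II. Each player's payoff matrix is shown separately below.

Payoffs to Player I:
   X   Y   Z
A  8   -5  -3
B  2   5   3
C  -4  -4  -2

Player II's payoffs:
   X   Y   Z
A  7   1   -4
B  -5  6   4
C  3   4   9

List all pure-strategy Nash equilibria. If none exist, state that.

(A, X): Player I gets 8, best alternative 2; Player II gets 7, best alternative 1. No profitable deviation — NE.
(A, Y): Player I can switch to B (-5 → 5). Not NE.
(A, Z): Player I can switch to B (-3 → 3). Not NE.
(B, X): Player I can switch to A (2 → 8). Not NE.
(B, Y): Player I gets 5, best alternative -4; Player II gets 6, best alternative 4. No profitable deviation — NE.
(B, Z): Player II can switch to Y (4 → 6). Not NE.
(C, X): Player I can switch to A (-4 → 8). Not NE.
(C, Y): Player I can switch to B (-4 → 5). Not NE.
(C, Z): Player I can switch to B (-2 → 3). Not NE.

The pure Nash equilibria are (A, X), (B, Y).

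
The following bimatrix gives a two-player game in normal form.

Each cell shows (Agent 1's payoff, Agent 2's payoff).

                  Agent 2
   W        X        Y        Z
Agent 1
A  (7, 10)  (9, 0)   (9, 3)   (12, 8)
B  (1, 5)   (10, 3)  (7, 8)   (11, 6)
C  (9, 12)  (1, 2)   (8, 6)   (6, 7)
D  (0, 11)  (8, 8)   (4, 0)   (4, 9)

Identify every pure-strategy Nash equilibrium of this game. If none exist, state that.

Agent 1 against W: payoffs 7, 1, 9, 0 → best response C.
Agent 1 against X: payoffs 9, 10, 1, 8 → best response B.
Agent 1 against Y: payoffs 9, 7, 8, 4 → best response A.
Agent 1 against Z: payoffs 12, 11, 6, 4 → best response A.
Agent 2 against A: payoffs 10, 0, 3, 8 → best response W.
Agent 2 against B: payoffs 5, 3, 8, 6 → best response Y.
Agent 2 against C: payoffs 12, 2, 6, 7 → best response W.
Agent 2 against D: payoffs 11, 8, 0, 9 → best response W.
Mutual best responses: (C, W).

Pure NE: (C, W)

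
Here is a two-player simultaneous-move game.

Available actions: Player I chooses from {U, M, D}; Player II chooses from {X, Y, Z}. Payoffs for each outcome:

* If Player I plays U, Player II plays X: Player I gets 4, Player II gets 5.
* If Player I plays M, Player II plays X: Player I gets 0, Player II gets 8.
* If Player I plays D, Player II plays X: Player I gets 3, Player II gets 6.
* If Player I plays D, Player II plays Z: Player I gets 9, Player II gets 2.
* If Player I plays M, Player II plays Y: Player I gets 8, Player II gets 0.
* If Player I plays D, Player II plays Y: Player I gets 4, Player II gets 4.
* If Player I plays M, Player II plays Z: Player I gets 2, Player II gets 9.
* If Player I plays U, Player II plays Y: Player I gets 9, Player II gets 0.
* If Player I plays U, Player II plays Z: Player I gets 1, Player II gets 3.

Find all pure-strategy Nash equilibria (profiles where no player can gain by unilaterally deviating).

The unique pure-strategy Nash equilibrium is (U, X).

(U, X): Player I gets 4, best alternative 3; Player II gets 5, best alternative 3. No profitable deviation — NE.
(U, Y): Player II can switch to X (0 → 5). Not NE.
(U, Z): Player I can switch to M (1 → 2). Not NE.
(M, X): Player I can switch to U (0 → 4). Not NE.
(M, Y): Player I can switch to U (8 → 9). Not NE.
(M, Z): Player I can switch to D (2 → 9). Not NE.
(D, X): Player I can switch to U (3 → 4). Not NE.
(D, Y): Player I can switch to U (4 → 9). Not NE.
(D, Z): Player II can switch to X (2 → 6). Not NE.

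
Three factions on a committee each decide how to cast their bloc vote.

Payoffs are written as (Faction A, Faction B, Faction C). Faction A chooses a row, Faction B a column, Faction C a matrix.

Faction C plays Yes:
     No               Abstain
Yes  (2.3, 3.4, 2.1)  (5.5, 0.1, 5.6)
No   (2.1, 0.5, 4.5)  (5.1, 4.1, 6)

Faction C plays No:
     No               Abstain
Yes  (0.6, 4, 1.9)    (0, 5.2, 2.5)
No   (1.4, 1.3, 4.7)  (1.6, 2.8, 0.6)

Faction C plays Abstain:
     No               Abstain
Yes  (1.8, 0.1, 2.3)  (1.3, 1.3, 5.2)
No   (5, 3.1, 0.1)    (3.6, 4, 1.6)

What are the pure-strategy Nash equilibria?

none

Check each profile: it is a Nash equilibrium iff no player can strictly gain by switching unilaterally.
(Yes, No, Yes): Faction C can switch to Abstain (2.1 → 2.3). Not NE.
(Yes, No, No): Faction A can switch to No (0.6 → 1.4). Not NE.
(Yes, No, Abstain): Faction A can switch to No (1.8 → 5). Not NE.
(Yes, Abstain, Yes): Faction B can switch to No (0.1 → 3.4). Not NE.
(Yes, Abstain, No): Faction A can switch to No (0 → 1.6). Not NE.
(Yes, Abstain, Abstain): Faction A can switch to No (1.3 → 3.6). Not NE.
(No, No, Yes): Faction A can switch to Yes (2.1 → 2.3). Not NE.
(No, No, No): Faction B can switch to Abstain (1.3 → 2.8). Not NE.
(The remaining 4 profiles each have a profitable deviation by the same check.)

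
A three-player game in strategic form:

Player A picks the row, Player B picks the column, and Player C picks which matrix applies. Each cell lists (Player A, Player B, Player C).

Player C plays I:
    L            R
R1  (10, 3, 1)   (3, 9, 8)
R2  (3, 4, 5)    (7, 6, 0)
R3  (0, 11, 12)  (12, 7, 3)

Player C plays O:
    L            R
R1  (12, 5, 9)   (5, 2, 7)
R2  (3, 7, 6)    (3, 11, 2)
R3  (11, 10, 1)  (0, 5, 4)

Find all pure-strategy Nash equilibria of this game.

Player A against (L, I): payoffs 10, 3, 0 → best response R1.
Player A against (L, O): payoffs 12, 3, 11 → best response R1.
Player A against (R, I): payoffs 3, 7, 12 → best response R3.
Player A against (R, O): payoffs 5, 3, 0 → best response R1.
Player B against (R1, I): payoffs 3, 9 → best response R.
Player B against (R1, O): payoffs 5, 2 → best response L.
Player B against (R2, I): payoffs 4, 6 → best response R.
Player B against (R2, O): payoffs 7, 11 → best response R.
Player B against (R3, I): payoffs 11, 7 → best response L.
Player B against (R3, O): payoffs 10, 5 → best response L.
Player C against (R1, L): payoffs 1, 9 → best response O.
Player C against (R1, R): payoffs 8, 7 → best response I.
Player C against (R2, L): payoffs 5, 6 → best response O.
Player C against (R2, R): payoffs 0, 2 → best response O.
Player C against (R3, L): payoffs 12, 1 → best response I.
Player C against (R3, R): payoffs 3, 4 → best response O.
Mutual best responses: (R1, L, O).

(R1, L, O)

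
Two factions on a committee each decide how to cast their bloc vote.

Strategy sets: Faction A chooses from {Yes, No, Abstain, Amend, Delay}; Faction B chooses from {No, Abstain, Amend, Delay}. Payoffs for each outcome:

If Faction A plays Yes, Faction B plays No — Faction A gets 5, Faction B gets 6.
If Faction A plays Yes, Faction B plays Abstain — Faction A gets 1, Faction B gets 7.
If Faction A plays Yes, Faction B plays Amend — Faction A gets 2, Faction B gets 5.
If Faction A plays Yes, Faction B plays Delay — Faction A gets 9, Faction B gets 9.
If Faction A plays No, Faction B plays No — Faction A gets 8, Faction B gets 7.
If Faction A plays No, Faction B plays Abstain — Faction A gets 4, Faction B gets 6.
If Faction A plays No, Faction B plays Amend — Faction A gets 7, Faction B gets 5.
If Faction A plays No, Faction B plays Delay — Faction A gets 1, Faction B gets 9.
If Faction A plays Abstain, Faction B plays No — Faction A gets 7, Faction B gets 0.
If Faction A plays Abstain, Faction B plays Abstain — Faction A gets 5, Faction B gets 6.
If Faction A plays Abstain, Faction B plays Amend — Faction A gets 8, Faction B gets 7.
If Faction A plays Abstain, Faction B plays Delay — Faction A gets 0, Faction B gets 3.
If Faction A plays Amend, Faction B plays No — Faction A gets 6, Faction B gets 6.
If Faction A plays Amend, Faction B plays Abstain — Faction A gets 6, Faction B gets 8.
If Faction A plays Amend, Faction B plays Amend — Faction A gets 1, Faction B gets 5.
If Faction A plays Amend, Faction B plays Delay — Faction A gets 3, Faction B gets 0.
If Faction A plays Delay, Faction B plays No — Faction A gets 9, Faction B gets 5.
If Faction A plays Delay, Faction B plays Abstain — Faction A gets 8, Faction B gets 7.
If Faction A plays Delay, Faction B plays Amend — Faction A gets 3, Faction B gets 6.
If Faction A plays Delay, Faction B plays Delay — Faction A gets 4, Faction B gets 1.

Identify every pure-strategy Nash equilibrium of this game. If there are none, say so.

Faction A against No: payoffs 5, 8, 7, 6, 9 → best response Delay.
Faction A against Abstain: payoffs 1, 4, 5, 6, 8 → best response Delay.
Faction A against Amend: payoffs 2, 7, 8, 1, 3 → best response Abstain.
Faction A against Delay: payoffs 9, 1, 0, 3, 4 → best response Yes.
Faction B against Yes: payoffs 6, 7, 5, 9 → best response Delay.
Faction B against No: payoffs 7, 6, 5, 9 → best response Delay.
Faction B against Abstain: payoffs 0, 6, 7, 3 → best response Amend.
Faction B against Amend: payoffs 6, 8, 5, 0 → best response Abstain.
Faction B against Delay: payoffs 5, 7, 6, 1 → best response Abstain.
Mutual best responses: (Yes, Delay); (Abstain, Amend); (Delay, Abstain).

The pure Nash equilibria are (Yes, Delay) and (Abstain, Amend) and (Delay, Abstain).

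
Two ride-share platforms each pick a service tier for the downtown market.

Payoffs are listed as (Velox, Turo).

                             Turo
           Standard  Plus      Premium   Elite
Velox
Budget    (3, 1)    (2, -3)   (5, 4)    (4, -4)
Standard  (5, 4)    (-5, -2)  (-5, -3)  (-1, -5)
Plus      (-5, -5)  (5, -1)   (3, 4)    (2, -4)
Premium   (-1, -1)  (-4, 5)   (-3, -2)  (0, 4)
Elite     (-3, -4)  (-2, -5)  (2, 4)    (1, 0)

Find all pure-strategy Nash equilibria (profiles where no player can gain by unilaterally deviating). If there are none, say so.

Velox against Standard: payoffs 3, 5, -5, -1, -3 → best response Standard.
Velox against Plus: payoffs 2, -5, 5, -4, -2 → best response Plus.
Velox against Premium: payoffs 5, -5, 3, -3, 2 → best response Budget.
Velox against Elite: payoffs 4, -1, 2, 0, 1 → best response Budget.
Turo against Budget: payoffs 1, -3, 4, -4 → best response Premium.
Turo against Standard: payoffs 4, -2, -3, -5 → best response Standard.
Turo against Plus: payoffs -5, -1, 4, -4 → best response Premium.
Turo against Premium: payoffs -1, 5, -2, 4 → best response Plus.
Turo against Elite: payoffs -4, -5, 4, 0 → best response Premium.
Mutual best responses: (Budget, Premium); (Standard, Standard).

(Budget, Premium) and (Standard, Standard)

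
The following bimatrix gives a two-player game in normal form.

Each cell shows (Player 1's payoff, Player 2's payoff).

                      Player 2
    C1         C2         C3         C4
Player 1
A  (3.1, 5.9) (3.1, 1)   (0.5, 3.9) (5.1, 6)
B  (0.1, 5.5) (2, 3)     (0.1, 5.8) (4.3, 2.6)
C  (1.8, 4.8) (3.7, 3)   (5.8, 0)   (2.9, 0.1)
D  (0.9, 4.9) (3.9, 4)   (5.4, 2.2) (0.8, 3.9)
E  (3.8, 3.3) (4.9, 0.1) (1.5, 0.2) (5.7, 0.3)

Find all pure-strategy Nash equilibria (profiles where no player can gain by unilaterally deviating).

For each strategy profile, look for a profitable unilateral deviation.
(A, C1): Player 1 can switch to E (3.1 → 3.8). Not NE.
(A, C2): Player 1 can switch to C (3.1 → 3.7). Not NE.
(A, C3): Player 1 can switch to C (0.5 → 5.8). Not NE.
(A, C4): Player 1 can switch to E (5.1 → 5.7). Not NE.
(B, C1): Player 1 can switch to A (0.1 → 3.1). Not NE.
(B, C2): Player 1 can switch to A (2 → 3.1). Not NE.
(B, C3): Player 1 can switch to A (0.1 → 0.5). Not NE.
(B, C4): Player 1 can switch to A (4.3 → 5.1). Not NE.
(C, C1): Player 1 can switch to A (1.8 → 3.1). Not NE.
(C, C2): Player 1 can switch to D (3.7 → 3.9). Not NE.
(C, C3): Player 2 can switch to C1 (0 → 4.8). Not NE.
(C, C4): Player 1 can switch to A (2.9 → 5.1). Not NE.
(E, C1): Player 1 gets 3.8, best alternative 3.1; Player 2 gets 3.3, best alternative 0.3. No profitable deviation — NE.
(The remaining 7 profiles each have a profitable deviation by the same check.)

(E, C1)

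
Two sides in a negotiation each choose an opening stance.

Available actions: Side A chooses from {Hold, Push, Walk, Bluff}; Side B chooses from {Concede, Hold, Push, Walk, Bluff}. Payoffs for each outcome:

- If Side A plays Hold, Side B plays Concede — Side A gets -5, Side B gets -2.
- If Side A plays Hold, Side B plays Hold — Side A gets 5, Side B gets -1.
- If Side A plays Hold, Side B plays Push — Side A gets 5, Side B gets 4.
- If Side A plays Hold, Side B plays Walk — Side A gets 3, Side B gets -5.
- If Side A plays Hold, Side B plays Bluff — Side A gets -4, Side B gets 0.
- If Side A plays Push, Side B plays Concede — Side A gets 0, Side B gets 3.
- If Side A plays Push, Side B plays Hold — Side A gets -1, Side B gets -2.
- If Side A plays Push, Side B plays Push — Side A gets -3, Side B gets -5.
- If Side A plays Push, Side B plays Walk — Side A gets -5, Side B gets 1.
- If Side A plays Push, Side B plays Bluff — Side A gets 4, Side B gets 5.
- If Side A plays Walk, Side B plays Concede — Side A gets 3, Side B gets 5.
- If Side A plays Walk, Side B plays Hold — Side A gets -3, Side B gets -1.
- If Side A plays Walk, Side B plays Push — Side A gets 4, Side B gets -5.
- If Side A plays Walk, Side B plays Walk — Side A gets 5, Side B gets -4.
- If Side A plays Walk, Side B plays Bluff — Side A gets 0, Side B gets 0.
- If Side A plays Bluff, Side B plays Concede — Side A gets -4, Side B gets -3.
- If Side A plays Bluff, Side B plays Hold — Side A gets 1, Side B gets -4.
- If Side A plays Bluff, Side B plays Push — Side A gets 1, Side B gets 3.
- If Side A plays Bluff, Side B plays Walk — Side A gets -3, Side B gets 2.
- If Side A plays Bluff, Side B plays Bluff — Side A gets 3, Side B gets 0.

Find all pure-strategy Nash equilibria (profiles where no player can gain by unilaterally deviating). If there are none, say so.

(Hold, Push) and (Push, Bluff) and (Walk, Concede)

Side A against Concede: payoffs -5, 0, 3, -4 → best response Walk.
Side A against Hold: payoffs 5, -1, -3, 1 → best response Hold.
Side A against Push: payoffs 5, -3, 4, 1 → best response Hold.
Side A against Walk: payoffs 3, -5, 5, -3 → best response Walk.
Side A against Bluff: payoffs -4, 4, 0, 3 → best response Push.
Side B against Hold: payoffs -2, -1, 4, -5, 0 → best response Push.
Side B against Push: payoffs 3, -2, -5, 1, 5 → best response Bluff.
Side B against Walk: payoffs 5, -1, -5, -4, 0 → best response Concede.
Side B against Bluff: payoffs -3, -4, 3, 2, 0 → best response Push.
Mutual best responses: (Hold, Push); (Push, Bluff); (Walk, Concede).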